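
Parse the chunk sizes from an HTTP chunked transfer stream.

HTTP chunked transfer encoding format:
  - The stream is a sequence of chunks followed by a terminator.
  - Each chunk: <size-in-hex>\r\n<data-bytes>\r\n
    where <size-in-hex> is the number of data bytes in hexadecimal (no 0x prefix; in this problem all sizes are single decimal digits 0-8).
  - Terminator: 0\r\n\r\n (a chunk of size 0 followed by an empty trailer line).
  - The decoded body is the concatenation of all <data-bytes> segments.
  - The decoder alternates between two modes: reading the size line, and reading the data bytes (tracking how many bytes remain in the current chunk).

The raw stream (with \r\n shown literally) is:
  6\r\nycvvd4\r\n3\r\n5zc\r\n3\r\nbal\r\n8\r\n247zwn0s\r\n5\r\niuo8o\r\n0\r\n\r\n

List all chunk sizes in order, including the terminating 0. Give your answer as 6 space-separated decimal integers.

Chunk 1: stream[0..1]='6' size=0x6=6, data at stream[3..9]='ycvvd4' -> body[0..6], body so far='ycvvd4'
Chunk 2: stream[11..12]='3' size=0x3=3, data at stream[14..17]='5zc' -> body[6..9], body so far='ycvvd45zc'
Chunk 3: stream[19..20]='3' size=0x3=3, data at stream[22..25]='bal' -> body[9..12], body so far='ycvvd45zcbal'
Chunk 4: stream[27..28]='8' size=0x8=8, data at stream[30..38]='247zwn0s' -> body[12..20], body so far='ycvvd45zcbal247zwn0s'
Chunk 5: stream[40..41]='5' size=0x5=5, data at stream[43..48]='iuo8o' -> body[20..25], body so far='ycvvd45zcbal247zwn0siuo8o'
Chunk 6: stream[50..51]='0' size=0 (terminator). Final body='ycvvd45zcbal247zwn0siuo8o' (25 bytes)

Answer: 6 3 3 8 5 0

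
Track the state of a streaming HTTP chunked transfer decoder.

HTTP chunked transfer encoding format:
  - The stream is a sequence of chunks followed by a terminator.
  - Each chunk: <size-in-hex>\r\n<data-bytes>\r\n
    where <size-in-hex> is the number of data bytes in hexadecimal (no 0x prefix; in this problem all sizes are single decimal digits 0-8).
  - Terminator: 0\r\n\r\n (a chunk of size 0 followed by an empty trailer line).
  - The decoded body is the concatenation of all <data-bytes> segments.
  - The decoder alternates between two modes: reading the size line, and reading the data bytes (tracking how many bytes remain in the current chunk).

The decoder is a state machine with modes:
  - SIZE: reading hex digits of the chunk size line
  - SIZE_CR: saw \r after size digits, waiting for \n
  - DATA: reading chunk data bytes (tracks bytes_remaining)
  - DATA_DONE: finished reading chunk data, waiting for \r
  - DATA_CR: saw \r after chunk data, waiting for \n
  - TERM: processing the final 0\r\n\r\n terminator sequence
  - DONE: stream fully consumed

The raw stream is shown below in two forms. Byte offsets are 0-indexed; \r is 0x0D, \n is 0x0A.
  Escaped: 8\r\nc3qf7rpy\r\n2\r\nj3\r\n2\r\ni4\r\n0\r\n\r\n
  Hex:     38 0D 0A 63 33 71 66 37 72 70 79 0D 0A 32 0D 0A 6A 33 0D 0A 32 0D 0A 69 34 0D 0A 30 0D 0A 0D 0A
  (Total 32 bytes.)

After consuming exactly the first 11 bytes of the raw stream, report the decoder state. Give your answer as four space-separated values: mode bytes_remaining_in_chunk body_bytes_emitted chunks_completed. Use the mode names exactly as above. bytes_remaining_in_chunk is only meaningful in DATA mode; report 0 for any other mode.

Byte 0 = '8': mode=SIZE remaining=0 emitted=0 chunks_done=0
Byte 1 = 0x0D: mode=SIZE_CR remaining=0 emitted=0 chunks_done=0
Byte 2 = 0x0A: mode=DATA remaining=8 emitted=0 chunks_done=0
Byte 3 = 'c': mode=DATA remaining=7 emitted=1 chunks_done=0
Byte 4 = '3': mode=DATA remaining=6 emitted=2 chunks_done=0
Byte 5 = 'q': mode=DATA remaining=5 emitted=3 chunks_done=0
Byte 6 = 'f': mode=DATA remaining=4 emitted=4 chunks_done=0
Byte 7 = '7': mode=DATA remaining=3 emitted=5 chunks_done=0
Byte 8 = 'r': mode=DATA remaining=2 emitted=6 chunks_done=0
Byte 9 = 'p': mode=DATA remaining=1 emitted=7 chunks_done=0
Byte 10 = 'y': mode=DATA_DONE remaining=0 emitted=8 chunks_done=0

Answer: DATA_DONE 0 8 0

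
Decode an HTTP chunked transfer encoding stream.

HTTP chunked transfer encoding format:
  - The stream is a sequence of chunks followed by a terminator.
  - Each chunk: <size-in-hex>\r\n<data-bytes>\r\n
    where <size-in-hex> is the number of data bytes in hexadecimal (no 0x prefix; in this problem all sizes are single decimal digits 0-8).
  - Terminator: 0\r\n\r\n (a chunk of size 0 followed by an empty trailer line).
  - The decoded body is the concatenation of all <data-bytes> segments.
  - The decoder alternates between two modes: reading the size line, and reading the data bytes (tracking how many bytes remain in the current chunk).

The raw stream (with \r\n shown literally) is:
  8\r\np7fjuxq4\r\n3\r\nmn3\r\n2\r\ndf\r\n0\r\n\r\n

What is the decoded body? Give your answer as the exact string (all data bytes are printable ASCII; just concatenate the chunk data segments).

Answer: p7fjuxq4mn3df

Derivation:
Chunk 1: stream[0..1]='8' size=0x8=8, data at stream[3..11]='p7fjuxq4' -> body[0..8], body so far='p7fjuxq4'
Chunk 2: stream[13..14]='3' size=0x3=3, data at stream[16..19]='mn3' -> body[8..11], body so far='p7fjuxq4mn3'
Chunk 3: stream[21..22]='2' size=0x2=2, data at stream[24..26]='df' -> body[11..13], body so far='p7fjuxq4mn3df'
Chunk 4: stream[28..29]='0' size=0 (terminator). Final body='p7fjuxq4mn3df' (13 bytes)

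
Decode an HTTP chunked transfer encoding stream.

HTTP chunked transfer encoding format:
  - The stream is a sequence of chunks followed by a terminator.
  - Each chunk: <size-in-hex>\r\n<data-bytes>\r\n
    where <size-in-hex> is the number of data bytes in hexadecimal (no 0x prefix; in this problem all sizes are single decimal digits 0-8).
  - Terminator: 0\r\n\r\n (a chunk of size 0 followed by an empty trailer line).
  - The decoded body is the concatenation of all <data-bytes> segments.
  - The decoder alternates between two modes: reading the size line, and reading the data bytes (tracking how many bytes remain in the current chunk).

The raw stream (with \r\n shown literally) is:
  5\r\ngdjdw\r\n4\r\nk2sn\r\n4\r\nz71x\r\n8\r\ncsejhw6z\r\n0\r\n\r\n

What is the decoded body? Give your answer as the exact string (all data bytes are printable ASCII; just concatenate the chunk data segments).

Answer: gdjdwk2snz71xcsejhw6z

Derivation:
Chunk 1: stream[0..1]='5' size=0x5=5, data at stream[3..8]='gdjdw' -> body[0..5], body so far='gdjdw'
Chunk 2: stream[10..11]='4' size=0x4=4, data at stream[13..17]='k2sn' -> body[5..9], body so far='gdjdwk2sn'
Chunk 3: stream[19..20]='4' size=0x4=4, data at stream[22..26]='z71x' -> body[9..13], body so far='gdjdwk2snz71x'
Chunk 4: stream[28..29]='8' size=0x8=8, data at stream[31..39]='csejhw6z' -> body[13..21], body so far='gdjdwk2snz71xcsejhw6z'
Chunk 5: stream[41..42]='0' size=0 (terminator). Final body='gdjdwk2snz71xcsejhw6z' (21 bytes)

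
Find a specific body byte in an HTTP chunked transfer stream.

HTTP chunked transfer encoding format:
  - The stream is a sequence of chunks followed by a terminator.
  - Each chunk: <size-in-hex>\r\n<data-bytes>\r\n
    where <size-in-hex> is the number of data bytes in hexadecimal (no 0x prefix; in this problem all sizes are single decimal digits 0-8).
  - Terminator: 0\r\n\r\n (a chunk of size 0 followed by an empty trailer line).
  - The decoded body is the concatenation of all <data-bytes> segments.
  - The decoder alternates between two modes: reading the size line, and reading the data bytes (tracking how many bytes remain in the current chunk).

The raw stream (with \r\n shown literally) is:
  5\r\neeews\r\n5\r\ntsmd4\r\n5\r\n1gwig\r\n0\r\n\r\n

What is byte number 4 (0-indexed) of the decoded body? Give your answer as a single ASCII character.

Answer: s

Derivation:
Chunk 1: stream[0..1]='5' size=0x5=5, data at stream[3..8]='eeews' -> body[0..5], body so far='eeews'
Chunk 2: stream[10..11]='5' size=0x5=5, data at stream[13..18]='tsmd4' -> body[5..10], body so far='eeewstsmd4'
Chunk 3: stream[20..21]='5' size=0x5=5, data at stream[23..28]='1gwig' -> body[10..15], body so far='eeewstsmd41gwig'
Chunk 4: stream[30..31]='0' size=0 (terminator). Final body='eeewstsmd41gwig' (15 bytes)
Body byte 4 = 's'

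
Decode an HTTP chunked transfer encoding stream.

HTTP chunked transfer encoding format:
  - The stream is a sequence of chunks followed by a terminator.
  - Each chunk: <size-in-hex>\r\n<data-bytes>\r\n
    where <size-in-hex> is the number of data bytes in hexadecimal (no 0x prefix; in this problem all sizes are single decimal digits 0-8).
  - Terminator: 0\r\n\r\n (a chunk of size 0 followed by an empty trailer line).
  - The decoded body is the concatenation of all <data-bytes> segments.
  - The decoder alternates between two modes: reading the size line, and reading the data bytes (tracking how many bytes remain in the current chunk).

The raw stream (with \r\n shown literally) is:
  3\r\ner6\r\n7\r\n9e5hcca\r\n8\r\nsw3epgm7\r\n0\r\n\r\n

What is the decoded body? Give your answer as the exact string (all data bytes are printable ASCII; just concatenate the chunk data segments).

Chunk 1: stream[0..1]='3' size=0x3=3, data at stream[3..6]='er6' -> body[0..3], body so far='er6'
Chunk 2: stream[8..9]='7' size=0x7=7, data at stream[11..18]='9e5hcca' -> body[3..10], body so far='er69e5hcca'
Chunk 3: stream[20..21]='8' size=0x8=8, data at stream[23..31]='sw3epgm7' -> body[10..18], body so far='er69e5hccasw3epgm7'
Chunk 4: stream[33..34]='0' size=0 (terminator). Final body='er69e5hccasw3epgm7' (18 bytes)

Answer: er69e5hccasw3epgm7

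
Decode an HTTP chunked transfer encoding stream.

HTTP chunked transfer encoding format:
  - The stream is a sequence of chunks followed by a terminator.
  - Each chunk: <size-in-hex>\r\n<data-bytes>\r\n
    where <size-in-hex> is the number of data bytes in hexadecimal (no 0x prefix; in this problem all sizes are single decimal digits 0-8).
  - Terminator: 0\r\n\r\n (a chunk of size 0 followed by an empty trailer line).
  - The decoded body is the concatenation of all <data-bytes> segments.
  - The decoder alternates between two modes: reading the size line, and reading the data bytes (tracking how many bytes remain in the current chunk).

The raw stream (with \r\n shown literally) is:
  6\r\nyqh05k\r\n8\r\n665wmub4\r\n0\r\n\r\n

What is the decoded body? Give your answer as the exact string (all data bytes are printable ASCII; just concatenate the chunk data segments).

Answer: yqh05k665wmub4

Derivation:
Chunk 1: stream[0..1]='6' size=0x6=6, data at stream[3..9]='yqh05k' -> body[0..6], body so far='yqh05k'
Chunk 2: stream[11..12]='8' size=0x8=8, data at stream[14..22]='665wmub4' -> body[6..14], body so far='yqh05k665wmub4'
Chunk 3: stream[24..25]='0' size=0 (terminator). Final body='yqh05k665wmub4' (14 bytes)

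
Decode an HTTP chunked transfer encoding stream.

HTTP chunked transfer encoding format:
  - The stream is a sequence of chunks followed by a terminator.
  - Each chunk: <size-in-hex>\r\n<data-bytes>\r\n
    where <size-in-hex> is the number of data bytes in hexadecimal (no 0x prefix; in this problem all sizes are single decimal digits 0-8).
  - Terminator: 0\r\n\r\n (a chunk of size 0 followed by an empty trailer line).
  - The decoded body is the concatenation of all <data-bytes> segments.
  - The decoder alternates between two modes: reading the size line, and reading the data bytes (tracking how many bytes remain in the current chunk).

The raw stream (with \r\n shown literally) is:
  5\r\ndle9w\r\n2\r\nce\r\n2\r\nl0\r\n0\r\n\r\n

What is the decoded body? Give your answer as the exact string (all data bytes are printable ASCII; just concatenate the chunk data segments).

Answer: dle9wcel0

Derivation:
Chunk 1: stream[0..1]='5' size=0x5=5, data at stream[3..8]='dle9w' -> body[0..5], body so far='dle9w'
Chunk 2: stream[10..11]='2' size=0x2=2, data at stream[13..15]='ce' -> body[5..7], body so far='dle9wce'
Chunk 3: stream[17..18]='2' size=0x2=2, data at stream[20..22]='l0' -> body[7..9], body so far='dle9wcel0'
Chunk 4: stream[24..25]='0' size=0 (terminator). Final body='dle9wcel0' (9 bytes)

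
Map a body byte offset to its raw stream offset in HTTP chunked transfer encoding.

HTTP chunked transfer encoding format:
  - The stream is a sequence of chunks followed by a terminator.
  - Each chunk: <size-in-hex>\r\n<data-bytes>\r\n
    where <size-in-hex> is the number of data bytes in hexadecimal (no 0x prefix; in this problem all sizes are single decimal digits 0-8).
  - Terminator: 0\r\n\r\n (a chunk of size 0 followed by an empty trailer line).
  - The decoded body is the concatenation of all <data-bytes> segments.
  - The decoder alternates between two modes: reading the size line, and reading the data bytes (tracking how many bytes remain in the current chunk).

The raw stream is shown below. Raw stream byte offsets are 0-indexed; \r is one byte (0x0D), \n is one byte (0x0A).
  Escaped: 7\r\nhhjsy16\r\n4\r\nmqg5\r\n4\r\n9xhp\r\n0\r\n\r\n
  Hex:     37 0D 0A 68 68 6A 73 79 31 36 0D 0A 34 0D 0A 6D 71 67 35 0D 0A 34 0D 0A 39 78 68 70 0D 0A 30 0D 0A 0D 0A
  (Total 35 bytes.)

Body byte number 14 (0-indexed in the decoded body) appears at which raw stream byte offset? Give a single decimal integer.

Answer: 27

Derivation:
Chunk 1: stream[0..1]='7' size=0x7=7, data at stream[3..10]='hhjsy16' -> body[0..7], body so far='hhjsy16'
Chunk 2: stream[12..13]='4' size=0x4=4, data at stream[15..19]='mqg5' -> body[7..11], body so far='hhjsy16mqg5'
Chunk 3: stream[21..22]='4' size=0x4=4, data at stream[24..28]='9xhp' -> body[11..15], body so far='hhjsy16mqg59xhp'
Chunk 4: stream[30..31]='0' size=0 (terminator). Final body='hhjsy16mqg59xhp' (15 bytes)
Body byte 14 at stream offset 27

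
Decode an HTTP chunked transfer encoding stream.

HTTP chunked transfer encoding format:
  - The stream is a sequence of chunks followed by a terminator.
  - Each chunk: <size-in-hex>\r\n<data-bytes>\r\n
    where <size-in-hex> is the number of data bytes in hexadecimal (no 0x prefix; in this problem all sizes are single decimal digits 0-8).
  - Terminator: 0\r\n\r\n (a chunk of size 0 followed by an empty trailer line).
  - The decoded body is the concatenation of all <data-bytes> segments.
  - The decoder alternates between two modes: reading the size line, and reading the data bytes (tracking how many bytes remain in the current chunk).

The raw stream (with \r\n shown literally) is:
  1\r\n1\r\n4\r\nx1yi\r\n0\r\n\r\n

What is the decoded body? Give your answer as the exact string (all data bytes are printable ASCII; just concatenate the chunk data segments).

Answer: 1x1yi

Derivation:
Chunk 1: stream[0..1]='1' size=0x1=1, data at stream[3..4]='1' -> body[0..1], body so far='1'
Chunk 2: stream[6..7]='4' size=0x4=4, data at stream[9..13]='x1yi' -> body[1..5], body so far='1x1yi'
Chunk 3: stream[15..16]='0' size=0 (terminator). Final body='1x1yi' (5 bytes)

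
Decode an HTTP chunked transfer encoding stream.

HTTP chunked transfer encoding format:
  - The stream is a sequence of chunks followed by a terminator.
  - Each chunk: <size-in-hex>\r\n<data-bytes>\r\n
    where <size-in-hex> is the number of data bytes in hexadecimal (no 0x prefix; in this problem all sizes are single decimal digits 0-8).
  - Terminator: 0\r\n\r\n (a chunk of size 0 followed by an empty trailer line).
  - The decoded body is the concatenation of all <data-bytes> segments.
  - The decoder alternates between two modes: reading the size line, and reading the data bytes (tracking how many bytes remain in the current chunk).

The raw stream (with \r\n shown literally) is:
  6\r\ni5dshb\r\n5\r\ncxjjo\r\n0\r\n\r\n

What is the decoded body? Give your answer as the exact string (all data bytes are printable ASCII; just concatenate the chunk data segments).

Answer: i5dshbcxjjo

Derivation:
Chunk 1: stream[0..1]='6' size=0x6=6, data at stream[3..9]='i5dshb' -> body[0..6], body so far='i5dshb'
Chunk 2: stream[11..12]='5' size=0x5=5, data at stream[14..19]='cxjjo' -> body[6..11], body so far='i5dshbcxjjo'
Chunk 3: stream[21..22]='0' size=0 (terminator). Final body='i5dshbcxjjo' (11 bytes)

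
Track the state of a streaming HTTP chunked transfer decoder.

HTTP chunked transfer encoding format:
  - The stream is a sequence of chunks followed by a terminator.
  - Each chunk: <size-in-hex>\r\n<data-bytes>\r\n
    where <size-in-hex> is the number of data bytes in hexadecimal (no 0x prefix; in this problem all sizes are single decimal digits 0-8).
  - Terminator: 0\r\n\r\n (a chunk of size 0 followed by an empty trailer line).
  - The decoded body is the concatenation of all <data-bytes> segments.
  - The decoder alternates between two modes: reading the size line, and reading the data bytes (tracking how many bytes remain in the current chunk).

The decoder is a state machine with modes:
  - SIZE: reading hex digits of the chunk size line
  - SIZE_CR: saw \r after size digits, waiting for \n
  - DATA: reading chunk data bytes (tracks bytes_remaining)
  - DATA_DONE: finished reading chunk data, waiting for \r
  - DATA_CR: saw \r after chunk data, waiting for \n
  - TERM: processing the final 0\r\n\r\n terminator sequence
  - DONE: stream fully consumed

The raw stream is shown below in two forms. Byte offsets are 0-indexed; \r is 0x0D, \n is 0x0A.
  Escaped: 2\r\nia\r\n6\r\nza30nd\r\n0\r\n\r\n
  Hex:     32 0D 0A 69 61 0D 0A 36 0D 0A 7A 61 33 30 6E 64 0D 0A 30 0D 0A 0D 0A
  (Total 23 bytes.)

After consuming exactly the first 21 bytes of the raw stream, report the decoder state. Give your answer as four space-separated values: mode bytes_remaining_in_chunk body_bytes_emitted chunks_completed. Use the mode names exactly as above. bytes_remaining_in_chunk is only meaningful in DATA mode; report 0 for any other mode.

Byte 0 = '2': mode=SIZE remaining=0 emitted=0 chunks_done=0
Byte 1 = 0x0D: mode=SIZE_CR remaining=0 emitted=0 chunks_done=0
Byte 2 = 0x0A: mode=DATA remaining=2 emitted=0 chunks_done=0
Byte 3 = 'i': mode=DATA remaining=1 emitted=1 chunks_done=0
Byte 4 = 'a': mode=DATA_DONE remaining=0 emitted=2 chunks_done=0
Byte 5 = 0x0D: mode=DATA_CR remaining=0 emitted=2 chunks_done=0
Byte 6 = 0x0A: mode=SIZE remaining=0 emitted=2 chunks_done=1
Byte 7 = '6': mode=SIZE remaining=0 emitted=2 chunks_done=1
Byte 8 = 0x0D: mode=SIZE_CR remaining=0 emitted=2 chunks_done=1
Byte 9 = 0x0A: mode=DATA remaining=6 emitted=2 chunks_done=1
Byte 10 = 'z': mode=DATA remaining=5 emitted=3 chunks_done=1
Byte 11 = 'a': mode=DATA remaining=4 emitted=4 chunks_done=1
Byte 12 = '3': mode=DATA remaining=3 emitted=5 chunks_done=1
Byte 13 = '0': mode=DATA remaining=2 emitted=6 chunks_done=1
Byte 14 = 'n': mode=DATA remaining=1 emitted=7 chunks_done=1
Byte 15 = 'd': mode=DATA_DONE remaining=0 emitted=8 chunks_done=1
Byte 16 = 0x0D: mode=DATA_CR remaining=0 emitted=8 chunks_done=1
Byte 17 = 0x0A: mode=SIZE remaining=0 emitted=8 chunks_done=2
Byte 18 = '0': mode=SIZE remaining=0 emitted=8 chunks_done=2
Byte 19 = 0x0D: mode=SIZE_CR remaining=0 emitted=8 chunks_done=2
Byte 20 = 0x0A: mode=TERM remaining=0 emitted=8 chunks_done=2

Answer: TERM 0 8 2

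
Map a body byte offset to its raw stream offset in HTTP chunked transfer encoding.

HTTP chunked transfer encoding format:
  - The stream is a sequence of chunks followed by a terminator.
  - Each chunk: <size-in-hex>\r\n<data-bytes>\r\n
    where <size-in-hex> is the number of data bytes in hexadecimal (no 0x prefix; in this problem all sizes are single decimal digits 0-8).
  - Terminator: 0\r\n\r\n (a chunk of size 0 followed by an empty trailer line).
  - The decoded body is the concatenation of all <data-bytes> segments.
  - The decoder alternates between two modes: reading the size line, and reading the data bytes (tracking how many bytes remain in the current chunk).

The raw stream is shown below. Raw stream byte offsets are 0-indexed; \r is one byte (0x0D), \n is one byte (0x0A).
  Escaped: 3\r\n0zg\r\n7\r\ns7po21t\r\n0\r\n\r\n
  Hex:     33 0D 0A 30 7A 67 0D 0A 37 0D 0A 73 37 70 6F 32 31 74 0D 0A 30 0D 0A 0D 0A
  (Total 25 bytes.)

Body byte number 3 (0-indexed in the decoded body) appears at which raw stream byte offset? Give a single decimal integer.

Answer: 11

Derivation:
Chunk 1: stream[0..1]='3' size=0x3=3, data at stream[3..6]='0zg' -> body[0..3], body so far='0zg'
Chunk 2: stream[8..9]='7' size=0x7=7, data at stream[11..18]='s7po21t' -> body[3..10], body so far='0zgs7po21t'
Chunk 3: stream[20..21]='0' size=0 (terminator). Final body='0zgs7po21t' (10 bytes)
Body byte 3 at stream offset 11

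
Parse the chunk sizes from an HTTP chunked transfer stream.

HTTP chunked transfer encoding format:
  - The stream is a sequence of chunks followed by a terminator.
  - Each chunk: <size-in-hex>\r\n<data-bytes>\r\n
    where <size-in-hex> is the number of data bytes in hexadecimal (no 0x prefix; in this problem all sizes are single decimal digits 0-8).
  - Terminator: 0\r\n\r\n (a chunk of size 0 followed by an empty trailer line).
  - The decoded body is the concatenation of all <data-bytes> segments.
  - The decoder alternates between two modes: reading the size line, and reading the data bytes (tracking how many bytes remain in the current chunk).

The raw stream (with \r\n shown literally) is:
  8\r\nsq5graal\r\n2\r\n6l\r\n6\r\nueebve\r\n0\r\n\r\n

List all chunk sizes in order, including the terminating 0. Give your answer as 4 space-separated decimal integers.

Answer: 8 2 6 0

Derivation:
Chunk 1: stream[0..1]='8' size=0x8=8, data at stream[3..11]='sq5graal' -> body[0..8], body so far='sq5graal'
Chunk 2: stream[13..14]='2' size=0x2=2, data at stream[16..18]='6l' -> body[8..10], body so far='sq5graal6l'
Chunk 3: stream[20..21]='6' size=0x6=6, data at stream[23..29]='ueebve' -> body[10..16], body so far='sq5graal6lueebve'
Chunk 4: stream[31..32]='0' size=0 (terminator). Final body='sq5graal6lueebve' (16 bytes)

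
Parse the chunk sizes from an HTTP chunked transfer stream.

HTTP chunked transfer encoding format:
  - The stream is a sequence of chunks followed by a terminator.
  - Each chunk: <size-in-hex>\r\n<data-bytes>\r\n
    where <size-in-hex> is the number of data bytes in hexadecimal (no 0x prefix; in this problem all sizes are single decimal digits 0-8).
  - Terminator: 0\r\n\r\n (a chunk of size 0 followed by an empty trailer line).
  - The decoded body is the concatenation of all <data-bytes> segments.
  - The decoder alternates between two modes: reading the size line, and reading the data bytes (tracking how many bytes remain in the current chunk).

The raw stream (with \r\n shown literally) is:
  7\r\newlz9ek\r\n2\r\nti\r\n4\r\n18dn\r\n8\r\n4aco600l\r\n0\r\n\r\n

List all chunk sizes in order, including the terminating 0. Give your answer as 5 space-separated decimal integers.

Answer: 7 2 4 8 0

Derivation:
Chunk 1: stream[0..1]='7' size=0x7=7, data at stream[3..10]='ewlz9ek' -> body[0..7], body so far='ewlz9ek'
Chunk 2: stream[12..13]='2' size=0x2=2, data at stream[15..17]='ti' -> body[7..9], body so far='ewlz9ekti'
Chunk 3: stream[19..20]='4' size=0x4=4, data at stream[22..26]='18dn' -> body[9..13], body so far='ewlz9ekti18dn'
Chunk 4: stream[28..29]='8' size=0x8=8, data at stream[31..39]='4aco600l' -> body[13..21], body so far='ewlz9ekti18dn4aco600l'
Chunk 5: stream[41..42]='0' size=0 (terminator). Final body='ewlz9ekti18dn4aco600l' (21 bytes)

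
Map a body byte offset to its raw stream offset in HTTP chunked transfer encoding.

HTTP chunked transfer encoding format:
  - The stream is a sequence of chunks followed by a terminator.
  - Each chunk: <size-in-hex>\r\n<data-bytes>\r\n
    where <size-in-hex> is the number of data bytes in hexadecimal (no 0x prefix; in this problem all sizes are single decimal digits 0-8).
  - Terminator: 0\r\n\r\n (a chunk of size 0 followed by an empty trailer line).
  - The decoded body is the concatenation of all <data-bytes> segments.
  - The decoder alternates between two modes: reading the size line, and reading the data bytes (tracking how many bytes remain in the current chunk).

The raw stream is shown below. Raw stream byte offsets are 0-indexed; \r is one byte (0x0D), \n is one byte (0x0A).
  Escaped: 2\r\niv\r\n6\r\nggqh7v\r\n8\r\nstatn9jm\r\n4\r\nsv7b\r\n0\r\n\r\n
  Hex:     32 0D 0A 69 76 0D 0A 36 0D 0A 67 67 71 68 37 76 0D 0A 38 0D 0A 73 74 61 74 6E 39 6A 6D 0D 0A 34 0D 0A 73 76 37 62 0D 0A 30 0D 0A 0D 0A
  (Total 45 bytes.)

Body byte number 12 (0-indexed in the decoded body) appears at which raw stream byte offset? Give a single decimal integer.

Answer: 25

Derivation:
Chunk 1: stream[0..1]='2' size=0x2=2, data at stream[3..5]='iv' -> body[0..2], body so far='iv'
Chunk 2: stream[7..8]='6' size=0x6=6, data at stream[10..16]='ggqh7v' -> body[2..8], body so far='ivggqh7v'
Chunk 3: stream[18..19]='8' size=0x8=8, data at stream[21..29]='statn9jm' -> body[8..16], body so far='ivggqh7vstatn9jm'
Chunk 4: stream[31..32]='4' size=0x4=4, data at stream[34..38]='sv7b' -> body[16..20], body so far='ivggqh7vstatn9jmsv7b'
Chunk 5: stream[40..41]='0' size=0 (terminator). Final body='ivggqh7vstatn9jmsv7b' (20 bytes)
Body byte 12 at stream offset 25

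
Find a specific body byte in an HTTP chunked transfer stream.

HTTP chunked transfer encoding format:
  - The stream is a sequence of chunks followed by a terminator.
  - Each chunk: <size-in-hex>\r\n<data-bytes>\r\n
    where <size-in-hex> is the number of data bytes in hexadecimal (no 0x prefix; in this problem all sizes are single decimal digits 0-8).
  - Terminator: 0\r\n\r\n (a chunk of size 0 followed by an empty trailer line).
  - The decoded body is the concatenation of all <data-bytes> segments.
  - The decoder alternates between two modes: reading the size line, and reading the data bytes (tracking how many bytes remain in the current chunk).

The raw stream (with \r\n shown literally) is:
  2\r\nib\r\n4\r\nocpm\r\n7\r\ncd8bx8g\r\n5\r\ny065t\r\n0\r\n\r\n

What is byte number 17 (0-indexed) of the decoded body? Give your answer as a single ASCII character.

Chunk 1: stream[0..1]='2' size=0x2=2, data at stream[3..5]='ib' -> body[0..2], body so far='ib'
Chunk 2: stream[7..8]='4' size=0x4=4, data at stream[10..14]='ocpm' -> body[2..6], body so far='ibocpm'
Chunk 3: stream[16..17]='7' size=0x7=7, data at stream[19..26]='cd8bx8g' -> body[6..13], body so far='ibocpmcd8bx8g'
Chunk 4: stream[28..29]='5' size=0x5=5, data at stream[31..36]='y065t' -> body[13..18], body so far='ibocpmcd8bx8gy065t'
Chunk 5: stream[38..39]='0' size=0 (terminator). Final body='ibocpmcd8bx8gy065t' (18 bytes)
Body byte 17 = 't'

Answer: t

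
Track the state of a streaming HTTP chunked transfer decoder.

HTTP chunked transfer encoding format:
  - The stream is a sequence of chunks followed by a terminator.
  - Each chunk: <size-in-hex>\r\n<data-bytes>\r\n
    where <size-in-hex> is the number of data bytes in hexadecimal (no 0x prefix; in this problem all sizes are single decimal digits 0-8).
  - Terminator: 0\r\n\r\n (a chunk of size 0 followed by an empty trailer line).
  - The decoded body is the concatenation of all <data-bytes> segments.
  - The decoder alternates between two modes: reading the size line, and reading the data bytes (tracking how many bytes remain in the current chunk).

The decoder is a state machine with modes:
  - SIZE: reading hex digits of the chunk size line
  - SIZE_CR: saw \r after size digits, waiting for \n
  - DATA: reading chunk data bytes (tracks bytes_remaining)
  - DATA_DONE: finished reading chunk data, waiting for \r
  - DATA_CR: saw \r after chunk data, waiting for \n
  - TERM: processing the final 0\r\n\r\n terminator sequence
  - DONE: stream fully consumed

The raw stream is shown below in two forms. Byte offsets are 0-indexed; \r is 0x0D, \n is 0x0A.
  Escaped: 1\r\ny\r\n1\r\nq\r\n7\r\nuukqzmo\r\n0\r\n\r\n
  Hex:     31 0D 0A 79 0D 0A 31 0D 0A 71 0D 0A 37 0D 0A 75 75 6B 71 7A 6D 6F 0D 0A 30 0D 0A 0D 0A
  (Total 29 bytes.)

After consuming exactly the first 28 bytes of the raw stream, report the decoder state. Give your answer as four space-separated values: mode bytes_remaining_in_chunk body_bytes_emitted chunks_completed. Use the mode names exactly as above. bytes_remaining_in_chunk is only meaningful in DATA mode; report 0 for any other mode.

Answer: TERM 0 9 3

Derivation:
Byte 0 = '1': mode=SIZE remaining=0 emitted=0 chunks_done=0
Byte 1 = 0x0D: mode=SIZE_CR remaining=0 emitted=0 chunks_done=0
Byte 2 = 0x0A: mode=DATA remaining=1 emitted=0 chunks_done=0
Byte 3 = 'y': mode=DATA_DONE remaining=0 emitted=1 chunks_done=0
Byte 4 = 0x0D: mode=DATA_CR remaining=0 emitted=1 chunks_done=0
Byte 5 = 0x0A: mode=SIZE remaining=0 emitted=1 chunks_done=1
Byte 6 = '1': mode=SIZE remaining=0 emitted=1 chunks_done=1
Byte 7 = 0x0D: mode=SIZE_CR remaining=0 emitted=1 chunks_done=1
Byte 8 = 0x0A: mode=DATA remaining=1 emitted=1 chunks_done=1
Byte 9 = 'q': mode=DATA_DONE remaining=0 emitted=2 chunks_done=1
Byte 10 = 0x0D: mode=DATA_CR remaining=0 emitted=2 chunks_done=1
Byte 11 = 0x0A: mode=SIZE remaining=0 emitted=2 chunks_done=2
Byte 12 = '7': mode=SIZE remaining=0 emitted=2 chunks_done=2
Byte 13 = 0x0D: mode=SIZE_CR remaining=0 emitted=2 chunks_done=2
Byte 14 = 0x0A: mode=DATA remaining=7 emitted=2 chunks_done=2
Byte 15 = 'u': mode=DATA remaining=6 emitted=3 chunks_done=2
Byte 16 = 'u': mode=DATA remaining=5 emitted=4 chunks_done=2
Byte 17 = 'k': mode=DATA remaining=4 emitted=5 chunks_done=2
Byte 18 = 'q': mode=DATA remaining=3 emitted=6 chunks_done=2
Byte 19 = 'z': mode=DATA remaining=2 emitted=7 chunks_done=2
Byte 20 = 'm': mode=DATA remaining=1 emitted=8 chunks_done=2
Byte 21 = 'o': mode=DATA_DONE remaining=0 emitted=9 chunks_done=2
Byte 22 = 0x0D: mode=DATA_CR remaining=0 emitted=9 chunks_done=2
Byte 23 = 0x0A: mode=SIZE remaining=0 emitted=9 chunks_done=3
Byte 24 = '0': mode=SIZE remaining=0 emitted=9 chunks_done=3
Byte 25 = 0x0D: mode=SIZE_CR remaining=0 emitted=9 chunks_done=3
Byte 26 = 0x0A: mode=TERM remaining=0 emitted=9 chunks_done=3
Byte 27 = 0x0D: mode=TERM remaining=0 emitted=9 chunks_done=3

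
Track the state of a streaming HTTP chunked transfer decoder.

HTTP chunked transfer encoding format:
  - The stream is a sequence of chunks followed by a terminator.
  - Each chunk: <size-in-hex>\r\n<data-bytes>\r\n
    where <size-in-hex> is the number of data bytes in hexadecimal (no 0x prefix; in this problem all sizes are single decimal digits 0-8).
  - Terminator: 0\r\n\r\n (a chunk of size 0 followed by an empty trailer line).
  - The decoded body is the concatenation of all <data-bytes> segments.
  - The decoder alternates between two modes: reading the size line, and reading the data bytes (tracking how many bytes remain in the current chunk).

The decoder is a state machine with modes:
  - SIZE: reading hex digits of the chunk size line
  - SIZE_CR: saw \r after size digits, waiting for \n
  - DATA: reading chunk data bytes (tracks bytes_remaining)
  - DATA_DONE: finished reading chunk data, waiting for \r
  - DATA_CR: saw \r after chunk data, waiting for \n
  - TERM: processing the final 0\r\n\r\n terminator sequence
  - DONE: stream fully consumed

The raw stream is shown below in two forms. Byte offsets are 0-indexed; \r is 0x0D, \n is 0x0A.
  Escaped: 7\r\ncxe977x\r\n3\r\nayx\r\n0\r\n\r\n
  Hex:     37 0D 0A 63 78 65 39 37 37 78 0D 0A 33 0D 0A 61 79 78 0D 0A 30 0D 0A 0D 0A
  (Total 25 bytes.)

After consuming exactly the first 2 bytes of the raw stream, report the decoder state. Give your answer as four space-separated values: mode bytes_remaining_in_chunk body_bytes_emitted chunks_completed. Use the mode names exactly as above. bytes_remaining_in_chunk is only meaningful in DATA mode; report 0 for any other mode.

Byte 0 = '7': mode=SIZE remaining=0 emitted=0 chunks_done=0
Byte 1 = 0x0D: mode=SIZE_CR remaining=0 emitted=0 chunks_done=0

Answer: SIZE_CR 0 0 0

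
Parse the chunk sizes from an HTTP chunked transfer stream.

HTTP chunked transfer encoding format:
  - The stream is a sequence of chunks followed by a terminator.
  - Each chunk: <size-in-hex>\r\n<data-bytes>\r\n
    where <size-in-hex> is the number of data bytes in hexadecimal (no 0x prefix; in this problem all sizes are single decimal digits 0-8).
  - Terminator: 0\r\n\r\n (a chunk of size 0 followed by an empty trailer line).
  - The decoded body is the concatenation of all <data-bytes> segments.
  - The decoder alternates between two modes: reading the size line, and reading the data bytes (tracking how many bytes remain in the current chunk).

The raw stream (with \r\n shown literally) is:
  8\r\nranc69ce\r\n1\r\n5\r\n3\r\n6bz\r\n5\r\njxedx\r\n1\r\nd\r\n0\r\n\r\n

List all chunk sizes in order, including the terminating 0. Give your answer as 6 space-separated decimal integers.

Chunk 1: stream[0..1]='8' size=0x8=8, data at stream[3..11]='ranc69ce' -> body[0..8], body so far='ranc69ce'
Chunk 2: stream[13..14]='1' size=0x1=1, data at stream[16..17]='5' -> body[8..9], body so far='ranc69ce5'
Chunk 3: stream[19..20]='3' size=0x3=3, data at stream[22..25]='6bz' -> body[9..12], body so far='ranc69ce56bz'
Chunk 4: stream[27..28]='5' size=0x5=5, data at stream[30..35]='jxedx' -> body[12..17], body so far='ranc69ce56bzjxedx'
Chunk 5: stream[37..38]='1' size=0x1=1, data at stream[40..41]='d' -> body[17..18], body so far='ranc69ce56bzjxedxd'
Chunk 6: stream[43..44]='0' size=0 (terminator). Final body='ranc69ce56bzjxedxd' (18 bytes)

Answer: 8 1 3 5 1 0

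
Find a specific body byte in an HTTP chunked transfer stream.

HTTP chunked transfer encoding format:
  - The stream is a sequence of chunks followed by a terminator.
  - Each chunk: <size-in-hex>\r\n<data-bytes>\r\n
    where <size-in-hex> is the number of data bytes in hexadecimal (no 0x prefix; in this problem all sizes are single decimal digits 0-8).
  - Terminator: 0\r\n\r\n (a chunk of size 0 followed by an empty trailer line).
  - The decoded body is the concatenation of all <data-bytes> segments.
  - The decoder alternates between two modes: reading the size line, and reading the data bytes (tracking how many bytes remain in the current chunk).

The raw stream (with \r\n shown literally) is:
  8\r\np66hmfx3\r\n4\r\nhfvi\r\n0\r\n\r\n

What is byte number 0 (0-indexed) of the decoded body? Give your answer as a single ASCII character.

Answer: p

Derivation:
Chunk 1: stream[0..1]='8' size=0x8=8, data at stream[3..11]='p66hmfx3' -> body[0..8], body so far='p66hmfx3'
Chunk 2: stream[13..14]='4' size=0x4=4, data at stream[16..20]='hfvi' -> body[8..12], body so far='p66hmfx3hfvi'
Chunk 3: stream[22..23]='0' size=0 (terminator). Final body='p66hmfx3hfvi' (12 bytes)
Body byte 0 = 'p'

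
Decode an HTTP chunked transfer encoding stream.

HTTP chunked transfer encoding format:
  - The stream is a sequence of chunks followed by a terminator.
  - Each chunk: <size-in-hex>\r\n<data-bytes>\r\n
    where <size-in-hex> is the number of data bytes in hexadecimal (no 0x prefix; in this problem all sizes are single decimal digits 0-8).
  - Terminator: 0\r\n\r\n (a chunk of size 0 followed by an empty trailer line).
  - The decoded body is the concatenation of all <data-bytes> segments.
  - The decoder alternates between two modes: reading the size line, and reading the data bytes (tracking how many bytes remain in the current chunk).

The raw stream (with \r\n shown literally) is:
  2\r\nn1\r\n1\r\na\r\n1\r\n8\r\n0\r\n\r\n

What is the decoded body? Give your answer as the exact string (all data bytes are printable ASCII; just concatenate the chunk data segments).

Chunk 1: stream[0..1]='2' size=0x2=2, data at stream[3..5]='n1' -> body[0..2], body so far='n1'
Chunk 2: stream[7..8]='1' size=0x1=1, data at stream[10..11]='a' -> body[2..3], body so far='n1a'
Chunk 3: stream[13..14]='1' size=0x1=1, data at stream[16..17]='8' -> body[3..4], body so far='n1a8'
Chunk 4: stream[19..20]='0' size=0 (terminator). Final body='n1a8' (4 bytes)

Answer: n1a8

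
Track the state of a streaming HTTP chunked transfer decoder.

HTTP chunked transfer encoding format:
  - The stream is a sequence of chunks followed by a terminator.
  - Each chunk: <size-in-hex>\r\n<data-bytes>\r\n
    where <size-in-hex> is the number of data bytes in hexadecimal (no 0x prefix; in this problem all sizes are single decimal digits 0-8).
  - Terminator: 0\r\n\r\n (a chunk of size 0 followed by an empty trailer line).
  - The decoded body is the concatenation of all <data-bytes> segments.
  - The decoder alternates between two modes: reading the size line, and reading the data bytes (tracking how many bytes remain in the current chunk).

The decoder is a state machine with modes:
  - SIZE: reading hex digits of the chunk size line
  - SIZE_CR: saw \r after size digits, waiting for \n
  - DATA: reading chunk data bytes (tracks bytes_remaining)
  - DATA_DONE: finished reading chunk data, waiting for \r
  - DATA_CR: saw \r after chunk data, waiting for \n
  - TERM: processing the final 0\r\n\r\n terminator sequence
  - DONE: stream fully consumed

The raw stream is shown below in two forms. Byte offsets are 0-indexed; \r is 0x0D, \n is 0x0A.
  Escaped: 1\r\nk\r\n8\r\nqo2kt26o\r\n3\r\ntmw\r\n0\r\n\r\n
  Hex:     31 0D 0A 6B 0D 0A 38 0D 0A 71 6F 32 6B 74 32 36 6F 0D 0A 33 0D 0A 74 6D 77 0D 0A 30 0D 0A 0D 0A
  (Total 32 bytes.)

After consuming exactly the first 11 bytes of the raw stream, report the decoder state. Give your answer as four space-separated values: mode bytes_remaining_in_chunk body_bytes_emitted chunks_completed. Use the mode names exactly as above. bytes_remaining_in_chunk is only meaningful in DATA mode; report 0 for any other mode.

Answer: DATA 6 3 1

Derivation:
Byte 0 = '1': mode=SIZE remaining=0 emitted=0 chunks_done=0
Byte 1 = 0x0D: mode=SIZE_CR remaining=0 emitted=0 chunks_done=0
Byte 2 = 0x0A: mode=DATA remaining=1 emitted=0 chunks_done=0
Byte 3 = 'k': mode=DATA_DONE remaining=0 emitted=1 chunks_done=0
Byte 4 = 0x0D: mode=DATA_CR remaining=0 emitted=1 chunks_done=0
Byte 5 = 0x0A: mode=SIZE remaining=0 emitted=1 chunks_done=1
Byte 6 = '8': mode=SIZE remaining=0 emitted=1 chunks_done=1
Byte 7 = 0x0D: mode=SIZE_CR remaining=0 emitted=1 chunks_done=1
Byte 8 = 0x0A: mode=DATA remaining=8 emitted=1 chunks_done=1
Byte 9 = 'q': mode=DATA remaining=7 emitted=2 chunks_done=1
Byte 10 = 'o': mode=DATA remaining=6 emitted=3 chunks_done=1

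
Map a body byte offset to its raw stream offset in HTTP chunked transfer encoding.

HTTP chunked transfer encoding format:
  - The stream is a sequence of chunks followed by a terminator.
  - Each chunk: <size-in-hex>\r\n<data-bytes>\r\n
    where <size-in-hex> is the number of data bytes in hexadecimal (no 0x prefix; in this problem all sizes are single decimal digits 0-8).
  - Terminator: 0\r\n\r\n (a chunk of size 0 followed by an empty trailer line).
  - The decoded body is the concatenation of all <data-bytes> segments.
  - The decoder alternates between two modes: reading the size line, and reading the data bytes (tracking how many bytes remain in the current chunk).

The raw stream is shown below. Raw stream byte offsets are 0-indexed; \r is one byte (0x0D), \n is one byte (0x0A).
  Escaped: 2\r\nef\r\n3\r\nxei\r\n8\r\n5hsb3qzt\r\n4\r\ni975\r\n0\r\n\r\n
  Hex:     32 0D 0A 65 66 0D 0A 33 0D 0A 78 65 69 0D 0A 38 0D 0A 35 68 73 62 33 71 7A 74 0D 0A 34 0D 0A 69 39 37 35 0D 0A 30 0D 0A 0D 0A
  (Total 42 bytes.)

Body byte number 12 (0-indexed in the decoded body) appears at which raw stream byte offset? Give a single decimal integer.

Chunk 1: stream[0..1]='2' size=0x2=2, data at stream[3..5]='ef' -> body[0..2], body so far='ef'
Chunk 2: stream[7..8]='3' size=0x3=3, data at stream[10..13]='xei' -> body[2..5], body so far='efxei'
Chunk 3: stream[15..16]='8' size=0x8=8, data at stream[18..26]='5hsb3qzt' -> body[5..13], body so far='efxei5hsb3qzt'
Chunk 4: stream[28..29]='4' size=0x4=4, data at stream[31..35]='i975' -> body[13..17], body so far='efxei5hsb3qzti975'
Chunk 5: stream[37..38]='0' size=0 (terminator). Final body='efxei5hsb3qzti975' (17 bytes)
Body byte 12 at stream offset 25

Answer: 25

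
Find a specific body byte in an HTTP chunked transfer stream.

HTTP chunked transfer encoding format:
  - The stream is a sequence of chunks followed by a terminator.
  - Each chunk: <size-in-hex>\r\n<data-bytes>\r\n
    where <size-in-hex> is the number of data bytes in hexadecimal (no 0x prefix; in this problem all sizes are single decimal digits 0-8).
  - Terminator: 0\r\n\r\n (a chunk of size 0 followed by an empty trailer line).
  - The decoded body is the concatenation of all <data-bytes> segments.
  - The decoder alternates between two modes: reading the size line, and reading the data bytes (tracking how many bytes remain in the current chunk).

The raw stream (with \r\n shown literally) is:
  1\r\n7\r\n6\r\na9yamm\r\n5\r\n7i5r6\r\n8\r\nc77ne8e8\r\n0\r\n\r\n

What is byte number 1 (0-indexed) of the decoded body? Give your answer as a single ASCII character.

Chunk 1: stream[0..1]='1' size=0x1=1, data at stream[3..4]='7' -> body[0..1], body so far='7'
Chunk 2: stream[6..7]='6' size=0x6=6, data at stream[9..15]='a9yamm' -> body[1..7], body so far='7a9yamm'
Chunk 3: stream[17..18]='5' size=0x5=5, data at stream[20..25]='7i5r6' -> body[7..12], body so far='7a9yamm7i5r6'
Chunk 4: stream[27..28]='8' size=0x8=8, data at stream[30..38]='c77ne8e8' -> body[12..20], body so far='7a9yamm7i5r6c77ne8e8'
Chunk 5: stream[40..41]='0' size=0 (terminator). Final body='7a9yamm7i5r6c77ne8e8' (20 bytes)
Body byte 1 = 'a'

Answer: a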